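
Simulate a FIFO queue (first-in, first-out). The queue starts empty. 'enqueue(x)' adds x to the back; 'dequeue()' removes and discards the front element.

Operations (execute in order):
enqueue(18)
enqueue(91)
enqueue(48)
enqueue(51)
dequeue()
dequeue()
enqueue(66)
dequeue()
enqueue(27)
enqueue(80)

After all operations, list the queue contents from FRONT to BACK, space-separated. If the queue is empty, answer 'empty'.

Answer: 51 66 27 80

Derivation:
enqueue(18): [18]
enqueue(91): [18, 91]
enqueue(48): [18, 91, 48]
enqueue(51): [18, 91, 48, 51]
dequeue(): [91, 48, 51]
dequeue(): [48, 51]
enqueue(66): [48, 51, 66]
dequeue(): [51, 66]
enqueue(27): [51, 66, 27]
enqueue(80): [51, 66, 27, 80]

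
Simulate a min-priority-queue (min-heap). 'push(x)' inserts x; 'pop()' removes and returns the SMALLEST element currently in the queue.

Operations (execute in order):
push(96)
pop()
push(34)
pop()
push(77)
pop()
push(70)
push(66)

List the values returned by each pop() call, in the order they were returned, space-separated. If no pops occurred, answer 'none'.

Answer: 96 34 77

Derivation:
push(96): heap contents = [96]
pop() → 96: heap contents = []
push(34): heap contents = [34]
pop() → 34: heap contents = []
push(77): heap contents = [77]
pop() → 77: heap contents = []
push(70): heap contents = [70]
push(66): heap contents = [66, 70]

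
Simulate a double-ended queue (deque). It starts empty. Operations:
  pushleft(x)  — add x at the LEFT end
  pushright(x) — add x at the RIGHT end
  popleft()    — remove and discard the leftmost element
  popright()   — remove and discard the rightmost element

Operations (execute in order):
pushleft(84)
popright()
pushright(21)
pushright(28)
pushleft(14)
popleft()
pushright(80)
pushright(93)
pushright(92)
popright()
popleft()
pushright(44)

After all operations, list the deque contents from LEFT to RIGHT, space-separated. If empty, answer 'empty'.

pushleft(84): [84]
popright(): []
pushright(21): [21]
pushright(28): [21, 28]
pushleft(14): [14, 21, 28]
popleft(): [21, 28]
pushright(80): [21, 28, 80]
pushright(93): [21, 28, 80, 93]
pushright(92): [21, 28, 80, 93, 92]
popright(): [21, 28, 80, 93]
popleft(): [28, 80, 93]
pushright(44): [28, 80, 93, 44]

Answer: 28 80 93 44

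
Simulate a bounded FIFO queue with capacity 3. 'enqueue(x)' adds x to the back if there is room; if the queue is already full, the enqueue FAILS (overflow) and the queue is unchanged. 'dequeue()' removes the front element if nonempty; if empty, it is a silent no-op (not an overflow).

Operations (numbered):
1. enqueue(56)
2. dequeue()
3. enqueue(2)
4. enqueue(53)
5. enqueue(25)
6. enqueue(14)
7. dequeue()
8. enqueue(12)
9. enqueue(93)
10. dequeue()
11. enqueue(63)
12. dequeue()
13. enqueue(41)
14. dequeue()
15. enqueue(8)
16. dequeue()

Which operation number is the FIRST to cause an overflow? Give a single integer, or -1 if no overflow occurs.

1. enqueue(56): size=1
2. dequeue(): size=0
3. enqueue(2): size=1
4. enqueue(53): size=2
5. enqueue(25): size=3
6. enqueue(14): size=3=cap → OVERFLOW (fail)
7. dequeue(): size=2
8. enqueue(12): size=3
9. enqueue(93): size=3=cap → OVERFLOW (fail)
10. dequeue(): size=2
11. enqueue(63): size=3
12. dequeue(): size=2
13. enqueue(41): size=3
14. dequeue(): size=2
15. enqueue(8): size=3
16. dequeue(): size=2

Answer: 6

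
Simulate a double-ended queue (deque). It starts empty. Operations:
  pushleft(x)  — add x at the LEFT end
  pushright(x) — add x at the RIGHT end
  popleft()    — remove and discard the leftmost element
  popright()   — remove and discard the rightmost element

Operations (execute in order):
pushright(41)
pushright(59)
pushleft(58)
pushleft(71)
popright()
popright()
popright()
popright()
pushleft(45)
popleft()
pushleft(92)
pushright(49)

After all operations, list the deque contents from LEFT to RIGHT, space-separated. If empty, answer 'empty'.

Answer: 92 49

Derivation:
pushright(41): [41]
pushright(59): [41, 59]
pushleft(58): [58, 41, 59]
pushleft(71): [71, 58, 41, 59]
popright(): [71, 58, 41]
popright(): [71, 58]
popright(): [71]
popright(): []
pushleft(45): [45]
popleft(): []
pushleft(92): [92]
pushright(49): [92, 49]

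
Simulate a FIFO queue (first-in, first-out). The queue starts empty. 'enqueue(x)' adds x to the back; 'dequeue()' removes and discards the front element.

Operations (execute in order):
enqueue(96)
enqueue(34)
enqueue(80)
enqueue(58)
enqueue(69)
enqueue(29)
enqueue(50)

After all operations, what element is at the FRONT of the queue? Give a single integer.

Answer: 96

Derivation:
enqueue(96): queue = [96]
enqueue(34): queue = [96, 34]
enqueue(80): queue = [96, 34, 80]
enqueue(58): queue = [96, 34, 80, 58]
enqueue(69): queue = [96, 34, 80, 58, 69]
enqueue(29): queue = [96, 34, 80, 58, 69, 29]
enqueue(50): queue = [96, 34, 80, 58, 69, 29, 50]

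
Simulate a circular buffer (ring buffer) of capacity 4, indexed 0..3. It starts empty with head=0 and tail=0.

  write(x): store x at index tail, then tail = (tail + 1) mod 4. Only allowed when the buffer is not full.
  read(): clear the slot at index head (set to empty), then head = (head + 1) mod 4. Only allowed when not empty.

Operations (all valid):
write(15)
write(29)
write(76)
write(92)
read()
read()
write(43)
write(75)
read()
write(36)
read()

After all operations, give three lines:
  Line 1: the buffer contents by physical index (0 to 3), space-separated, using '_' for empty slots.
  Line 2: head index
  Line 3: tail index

Answer: 43 75 36 _
0
3

Derivation:
write(15): buf=[15 _ _ _], head=0, tail=1, size=1
write(29): buf=[15 29 _ _], head=0, tail=2, size=2
write(76): buf=[15 29 76 _], head=0, tail=3, size=3
write(92): buf=[15 29 76 92], head=0, tail=0, size=4
read(): buf=[_ 29 76 92], head=1, tail=0, size=3
read(): buf=[_ _ 76 92], head=2, tail=0, size=2
write(43): buf=[43 _ 76 92], head=2, tail=1, size=3
write(75): buf=[43 75 76 92], head=2, tail=2, size=4
read(): buf=[43 75 _ 92], head=3, tail=2, size=3
write(36): buf=[43 75 36 92], head=3, tail=3, size=4
read(): buf=[43 75 36 _], head=0, tail=3, size=3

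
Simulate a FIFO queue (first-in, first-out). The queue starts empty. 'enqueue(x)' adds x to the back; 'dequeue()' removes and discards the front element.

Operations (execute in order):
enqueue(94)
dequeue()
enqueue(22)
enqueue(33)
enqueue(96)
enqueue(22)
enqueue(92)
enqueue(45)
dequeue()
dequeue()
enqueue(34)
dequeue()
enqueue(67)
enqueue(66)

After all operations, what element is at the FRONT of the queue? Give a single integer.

Answer: 22

Derivation:
enqueue(94): queue = [94]
dequeue(): queue = []
enqueue(22): queue = [22]
enqueue(33): queue = [22, 33]
enqueue(96): queue = [22, 33, 96]
enqueue(22): queue = [22, 33, 96, 22]
enqueue(92): queue = [22, 33, 96, 22, 92]
enqueue(45): queue = [22, 33, 96, 22, 92, 45]
dequeue(): queue = [33, 96, 22, 92, 45]
dequeue(): queue = [96, 22, 92, 45]
enqueue(34): queue = [96, 22, 92, 45, 34]
dequeue(): queue = [22, 92, 45, 34]
enqueue(67): queue = [22, 92, 45, 34, 67]
enqueue(66): queue = [22, 92, 45, 34, 67, 66]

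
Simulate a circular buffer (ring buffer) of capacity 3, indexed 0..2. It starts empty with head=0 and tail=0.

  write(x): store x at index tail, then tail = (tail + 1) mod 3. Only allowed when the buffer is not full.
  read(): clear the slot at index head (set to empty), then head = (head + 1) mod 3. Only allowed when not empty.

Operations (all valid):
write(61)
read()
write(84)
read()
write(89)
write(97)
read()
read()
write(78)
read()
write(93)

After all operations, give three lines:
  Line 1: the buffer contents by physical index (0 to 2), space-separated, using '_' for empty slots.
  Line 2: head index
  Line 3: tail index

write(61): buf=[61 _ _], head=0, tail=1, size=1
read(): buf=[_ _ _], head=1, tail=1, size=0
write(84): buf=[_ 84 _], head=1, tail=2, size=1
read(): buf=[_ _ _], head=2, tail=2, size=0
write(89): buf=[_ _ 89], head=2, tail=0, size=1
write(97): buf=[97 _ 89], head=2, tail=1, size=2
read(): buf=[97 _ _], head=0, tail=1, size=1
read(): buf=[_ _ _], head=1, tail=1, size=0
write(78): buf=[_ 78 _], head=1, tail=2, size=1
read(): buf=[_ _ _], head=2, tail=2, size=0
write(93): buf=[_ _ 93], head=2, tail=0, size=1

Answer: _ _ 93
2
0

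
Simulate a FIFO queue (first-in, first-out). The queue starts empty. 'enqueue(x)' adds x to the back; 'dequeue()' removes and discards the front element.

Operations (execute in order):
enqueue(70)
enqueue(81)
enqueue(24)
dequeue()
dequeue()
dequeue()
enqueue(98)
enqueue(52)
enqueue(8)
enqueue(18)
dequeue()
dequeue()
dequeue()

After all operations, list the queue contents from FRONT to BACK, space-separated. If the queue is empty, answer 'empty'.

enqueue(70): [70]
enqueue(81): [70, 81]
enqueue(24): [70, 81, 24]
dequeue(): [81, 24]
dequeue(): [24]
dequeue(): []
enqueue(98): [98]
enqueue(52): [98, 52]
enqueue(8): [98, 52, 8]
enqueue(18): [98, 52, 8, 18]
dequeue(): [52, 8, 18]
dequeue(): [8, 18]
dequeue(): [18]

Answer: 18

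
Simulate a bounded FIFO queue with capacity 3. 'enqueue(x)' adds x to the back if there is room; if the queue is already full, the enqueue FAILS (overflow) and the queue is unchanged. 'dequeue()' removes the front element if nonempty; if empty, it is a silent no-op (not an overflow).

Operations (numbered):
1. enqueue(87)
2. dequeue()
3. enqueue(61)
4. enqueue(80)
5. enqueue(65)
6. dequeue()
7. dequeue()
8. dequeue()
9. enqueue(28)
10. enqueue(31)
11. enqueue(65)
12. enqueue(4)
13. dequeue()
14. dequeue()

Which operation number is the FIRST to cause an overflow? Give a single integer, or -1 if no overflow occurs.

1. enqueue(87): size=1
2. dequeue(): size=0
3. enqueue(61): size=1
4. enqueue(80): size=2
5. enqueue(65): size=3
6. dequeue(): size=2
7. dequeue(): size=1
8. dequeue(): size=0
9. enqueue(28): size=1
10. enqueue(31): size=2
11. enqueue(65): size=3
12. enqueue(4): size=3=cap → OVERFLOW (fail)
13. dequeue(): size=2
14. dequeue(): size=1

Answer: 12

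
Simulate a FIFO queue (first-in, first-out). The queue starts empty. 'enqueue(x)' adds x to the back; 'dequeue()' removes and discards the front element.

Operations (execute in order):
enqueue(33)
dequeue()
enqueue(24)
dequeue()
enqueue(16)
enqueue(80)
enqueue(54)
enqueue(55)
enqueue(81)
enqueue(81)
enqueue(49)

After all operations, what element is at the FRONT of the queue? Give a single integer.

Answer: 16

Derivation:
enqueue(33): queue = [33]
dequeue(): queue = []
enqueue(24): queue = [24]
dequeue(): queue = []
enqueue(16): queue = [16]
enqueue(80): queue = [16, 80]
enqueue(54): queue = [16, 80, 54]
enqueue(55): queue = [16, 80, 54, 55]
enqueue(81): queue = [16, 80, 54, 55, 81]
enqueue(81): queue = [16, 80, 54, 55, 81, 81]
enqueue(49): queue = [16, 80, 54, 55, 81, 81, 49]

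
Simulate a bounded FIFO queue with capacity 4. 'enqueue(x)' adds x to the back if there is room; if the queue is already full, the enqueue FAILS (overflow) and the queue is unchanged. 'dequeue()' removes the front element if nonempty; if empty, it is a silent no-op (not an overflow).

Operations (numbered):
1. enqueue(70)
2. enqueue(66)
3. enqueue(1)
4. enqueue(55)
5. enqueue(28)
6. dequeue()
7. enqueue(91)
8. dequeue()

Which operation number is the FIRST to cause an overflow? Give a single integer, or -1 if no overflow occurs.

Answer: 5

Derivation:
1. enqueue(70): size=1
2. enqueue(66): size=2
3. enqueue(1): size=3
4. enqueue(55): size=4
5. enqueue(28): size=4=cap → OVERFLOW (fail)
6. dequeue(): size=3
7. enqueue(91): size=4
8. dequeue(): size=3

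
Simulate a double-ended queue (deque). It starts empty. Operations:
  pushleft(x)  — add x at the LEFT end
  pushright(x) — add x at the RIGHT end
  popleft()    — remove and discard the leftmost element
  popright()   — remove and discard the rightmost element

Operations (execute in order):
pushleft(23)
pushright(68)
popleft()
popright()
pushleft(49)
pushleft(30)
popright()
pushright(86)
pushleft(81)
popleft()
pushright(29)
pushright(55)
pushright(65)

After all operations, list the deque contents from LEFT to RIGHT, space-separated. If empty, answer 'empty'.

pushleft(23): [23]
pushright(68): [23, 68]
popleft(): [68]
popright(): []
pushleft(49): [49]
pushleft(30): [30, 49]
popright(): [30]
pushright(86): [30, 86]
pushleft(81): [81, 30, 86]
popleft(): [30, 86]
pushright(29): [30, 86, 29]
pushright(55): [30, 86, 29, 55]
pushright(65): [30, 86, 29, 55, 65]

Answer: 30 86 29 55 65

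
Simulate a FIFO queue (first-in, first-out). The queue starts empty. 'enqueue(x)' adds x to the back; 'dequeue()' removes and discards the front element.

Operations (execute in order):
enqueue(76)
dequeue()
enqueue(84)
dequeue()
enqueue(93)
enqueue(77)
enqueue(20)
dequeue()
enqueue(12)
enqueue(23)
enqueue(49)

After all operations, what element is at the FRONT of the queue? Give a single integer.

enqueue(76): queue = [76]
dequeue(): queue = []
enqueue(84): queue = [84]
dequeue(): queue = []
enqueue(93): queue = [93]
enqueue(77): queue = [93, 77]
enqueue(20): queue = [93, 77, 20]
dequeue(): queue = [77, 20]
enqueue(12): queue = [77, 20, 12]
enqueue(23): queue = [77, 20, 12, 23]
enqueue(49): queue = [77, 20, 12, 23, 49]

Answer: 77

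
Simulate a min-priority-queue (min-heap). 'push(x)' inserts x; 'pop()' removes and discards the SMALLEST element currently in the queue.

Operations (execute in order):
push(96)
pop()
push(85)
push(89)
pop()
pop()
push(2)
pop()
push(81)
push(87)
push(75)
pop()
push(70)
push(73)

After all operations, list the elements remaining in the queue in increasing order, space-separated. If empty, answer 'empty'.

push(96): heap contents = [96]
pop() → 96: heap contents = []
push(85): heap contents = [85]
push(89): heap contents = [85, 89]
pop() → 85: heap contents = [89]
pop() → 89: heap contents = []
push(2): heap contents = [2]
pop() → 2: heap contents = []
push(81): heap contents = [81]
push(87): heap contents = [81, 87]
push(75): heap contents = [75, 81, 87]
pop() → 75: heap contents = [81, 87]
push(70): heap contents = [70, 81, 87]
push(73): heap contents = [70, 73, 81, 87]

Answer: 70 73 81 87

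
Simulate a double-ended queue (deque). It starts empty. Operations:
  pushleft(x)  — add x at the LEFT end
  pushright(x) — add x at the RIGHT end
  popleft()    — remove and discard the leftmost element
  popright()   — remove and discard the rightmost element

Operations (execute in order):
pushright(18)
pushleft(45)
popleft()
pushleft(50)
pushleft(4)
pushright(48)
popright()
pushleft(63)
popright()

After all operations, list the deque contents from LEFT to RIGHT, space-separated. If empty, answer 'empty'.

pushright(18): [18]
pushleft(45): [45, 18]
popleft(): [18]
pushleft(50): [50, 18]
pushleft(4): [4, 50, 18]
pushright(48): [4, 50, 18, 48]
popright(): [4, 50, 18]
pushleft(63): [63, 4, 50, 18]
popright(): [63, 4, 50]

Answer: 63 4 50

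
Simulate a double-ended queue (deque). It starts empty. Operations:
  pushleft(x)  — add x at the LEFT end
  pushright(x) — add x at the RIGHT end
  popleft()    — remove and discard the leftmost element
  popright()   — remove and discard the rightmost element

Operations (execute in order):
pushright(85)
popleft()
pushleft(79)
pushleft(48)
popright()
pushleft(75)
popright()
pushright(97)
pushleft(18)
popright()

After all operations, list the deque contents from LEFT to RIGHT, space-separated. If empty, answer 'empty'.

Answer: 18 75

Derivation:
pushright(85): [85]
popleft(): []
pushleft(79): [79]
pushleft(48): [48, 79]
popright(): [48]
pushleft(75): [75, 48]
popright(): [75]
pushright(97): [75, 97]
pushleft(18): [18, 75, 97]
popright(): [18, 75]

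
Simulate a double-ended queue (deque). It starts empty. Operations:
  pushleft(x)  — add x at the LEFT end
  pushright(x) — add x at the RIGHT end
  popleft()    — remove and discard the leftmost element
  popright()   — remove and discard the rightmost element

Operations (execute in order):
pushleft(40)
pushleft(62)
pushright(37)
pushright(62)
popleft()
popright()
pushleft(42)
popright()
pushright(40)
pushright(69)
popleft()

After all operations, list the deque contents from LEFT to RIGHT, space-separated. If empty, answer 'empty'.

pushleft(40): [40]
pushleft(62): [62, 40]
pushright(37): [62, 40, 37]
pushright(62): [62, 40, 37, 62]
popleft(): [40, 37, 62]
popright(): [40, 37]
pushleft(42): [42, 40, 37]
popright(): [42, 40]
pushright(40): [42, 40, 40]
pushright(69): [42, 40, 40, 69]
popleft(): [40, 40, 69]

Answer: 40 40 69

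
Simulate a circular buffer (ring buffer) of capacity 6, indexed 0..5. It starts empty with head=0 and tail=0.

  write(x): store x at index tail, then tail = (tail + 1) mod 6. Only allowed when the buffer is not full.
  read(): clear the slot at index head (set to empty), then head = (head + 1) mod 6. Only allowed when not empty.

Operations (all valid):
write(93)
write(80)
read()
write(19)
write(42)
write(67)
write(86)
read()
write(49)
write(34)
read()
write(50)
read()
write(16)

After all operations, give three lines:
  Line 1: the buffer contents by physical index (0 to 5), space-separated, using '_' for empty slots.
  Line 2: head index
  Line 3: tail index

write(93): buf=[93 _ _ _ _ _], head=0, tail=1, size=1
write(80): buf=[93 80 _ _ _ _], head=0, tail=2, size=2
read(): buf=[_ 80 _ _ _ _], head=1, tail=2, size=1
write(19): buf=[_ 80 19 _ _ _], head=1, tail=3, size=2
write(42): buf=[_ 80 19 42 _ _], head=1, tail=4, size=3
write(67): buf=[_ 80 19 42 67 _], head=1, tail=5, size=4
write(86): buf=[_ 80 19 42 67 86], head=1, tail=0, size=5
read(): buf=[_ _ 19 42 67 86], head=2, tail=0, size=4
write(49): buf=[49 _ 19 42 67 86], head=2, tail=1, size=5
write(34): buf=[49 34 19 42 67 86], head=2, tail=2, size=6
read(): buf=[49 34 _ 42 67 86], head=3, tail=2, size=5
write(50): buf=[49 34 50 42 67 86], head=3, tail=3, size=6
read(): buf=[49 34 50 _ 67 86], head=4, tail=3, size=5
write(16): buf=[49 34 50 16 67 86], head=4, tail=4, size=6

Answer: 49 34 50 16 67 86
4
4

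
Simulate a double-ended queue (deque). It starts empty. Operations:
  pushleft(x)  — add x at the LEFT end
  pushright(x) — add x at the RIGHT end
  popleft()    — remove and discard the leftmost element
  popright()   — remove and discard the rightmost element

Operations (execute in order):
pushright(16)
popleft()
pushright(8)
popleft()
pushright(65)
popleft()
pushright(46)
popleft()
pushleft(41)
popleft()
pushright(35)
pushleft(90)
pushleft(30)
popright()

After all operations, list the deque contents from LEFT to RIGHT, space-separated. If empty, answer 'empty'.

Answer: 30 90

Derivation:
pushright(16): [16]
popleft(): []
pushright(8): [8]
popleft(): []
pushright(65): [65]
popleft(): []
pushright(46): [46]
popleft(): []
pushleft(41): [41]
popleft(): []
pushright(35): [35]
pushleft(90): [90, 35]
pushleft(30): [30, 90, 35]
popright(): [30, 90]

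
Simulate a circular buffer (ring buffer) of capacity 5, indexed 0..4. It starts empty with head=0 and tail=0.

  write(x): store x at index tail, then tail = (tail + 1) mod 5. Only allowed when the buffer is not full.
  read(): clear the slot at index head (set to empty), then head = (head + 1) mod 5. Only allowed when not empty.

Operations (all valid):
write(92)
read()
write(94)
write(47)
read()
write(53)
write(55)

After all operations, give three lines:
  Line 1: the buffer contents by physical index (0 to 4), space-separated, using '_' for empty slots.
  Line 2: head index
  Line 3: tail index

Answer: _ _ 47 53 55
2
0

Derivation:
write(92): buf=[92 _ _ _ _], head=0, tail=1, size=1
read(): buf=[_ _ _ _ _], head=1, tail=1, size=0
write(94): buf=[_ 94 _ _ _], head=1, tail=2, size=1
write(47): buf=[_ 94 47 _ _], head=1, tail=3, size=2
read(): buf=[_ _ 47 _ _], head=2, tail=3, size=1
write(53): buf=[_ _ 47 53 _], head=2, tail=4, size=2
write(55): buf=[_ _ 47 53 55], head=2, tail=0, size=3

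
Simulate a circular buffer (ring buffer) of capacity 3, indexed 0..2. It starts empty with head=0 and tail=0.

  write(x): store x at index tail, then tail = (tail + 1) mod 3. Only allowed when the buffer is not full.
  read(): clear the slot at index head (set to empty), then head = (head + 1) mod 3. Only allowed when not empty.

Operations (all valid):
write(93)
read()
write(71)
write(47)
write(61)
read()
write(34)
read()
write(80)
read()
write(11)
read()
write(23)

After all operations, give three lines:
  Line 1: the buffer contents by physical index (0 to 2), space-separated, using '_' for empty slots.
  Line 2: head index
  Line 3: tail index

write(93): buf=[93 _ _], head=0, tail=1, size=1
read(): buf=[_ _ _], head=1, tail=1, size=0
write(71): buf=[_ 71 _], head=1, tail=2, size=1
write(47): buf=[_ 71 47], head=1, tail=0, size=2
write(61): buf=[61 71 47], head=1, tail=1, size=3
read(): buf=[61 _ 47], head=2, tail=1, size=2
write(34): buf=[61 34 47], head=2, tail=2, size=3
read(): buf=[61 34 _], head=0, tail=2, size=2
write(80): buf=[61 34 80], head=0, tail=0, size=3
read(): buf=[_ 34 80], head=1, tail=0, size=2
write(11): buf=[11 34 80], head=1, tail=1, size=3
read(): buf=[11 _ 80], head=2, tail=1, size=2
write(23): buf=[11 23 80], head=2, tail=2, size=3

Answer: 11 23 80
2
2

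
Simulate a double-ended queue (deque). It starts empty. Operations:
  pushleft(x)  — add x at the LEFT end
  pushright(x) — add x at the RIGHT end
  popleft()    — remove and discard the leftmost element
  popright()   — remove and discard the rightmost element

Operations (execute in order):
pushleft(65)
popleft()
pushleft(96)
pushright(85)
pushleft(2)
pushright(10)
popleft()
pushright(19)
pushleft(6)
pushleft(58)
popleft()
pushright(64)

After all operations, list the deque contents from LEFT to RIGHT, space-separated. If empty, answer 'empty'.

Answer: 6 96 85 10 19 64

Derivation:
pushleft(65): [65]
popleft(): []
pushleft(96): [96]
pushright(85): [96, 85]
pushleft(2): [2, 96, 85]
pushright(10): [2, 96, 85, 10]
popleft(): [96, 85, 10]
pushright(19): [96, 85, 10, 19]
pushleft(6): [6, 96, 85, 10, 19]
pushleft(58): [58, 6, 96, 85, 10, 19]
popleft(): [6, 96, 85, 10, 19]
pushright(64): [6, 96, 85, 10, 19, 64]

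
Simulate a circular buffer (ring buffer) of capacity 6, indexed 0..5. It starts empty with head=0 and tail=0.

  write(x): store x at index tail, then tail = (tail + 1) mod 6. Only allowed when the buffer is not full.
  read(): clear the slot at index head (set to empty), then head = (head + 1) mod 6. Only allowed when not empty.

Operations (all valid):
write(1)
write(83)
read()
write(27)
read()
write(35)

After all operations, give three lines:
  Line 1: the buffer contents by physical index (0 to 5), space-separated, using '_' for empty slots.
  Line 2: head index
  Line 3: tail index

write(1): buf=[1 _ _ _ _ _], head=0, tail=1, size=1
write(83): buf=[1 83 _ _ _ _], head=0, tail=2, size=2
read(): buf=[_ 83 _ _ _ _], head=1, tail=2, size=1
write(27): buf=[_ 83 27 _ _ _], head=1, tail=3, size=2
read(): buf=[_ _ 27 _ _ _], head=2, tail=3, size=1
write(35): buf=[_ _ 27 35 _ _], head=2, tail=4, size=2

Answer: _ _ 27 35 _ _
2
4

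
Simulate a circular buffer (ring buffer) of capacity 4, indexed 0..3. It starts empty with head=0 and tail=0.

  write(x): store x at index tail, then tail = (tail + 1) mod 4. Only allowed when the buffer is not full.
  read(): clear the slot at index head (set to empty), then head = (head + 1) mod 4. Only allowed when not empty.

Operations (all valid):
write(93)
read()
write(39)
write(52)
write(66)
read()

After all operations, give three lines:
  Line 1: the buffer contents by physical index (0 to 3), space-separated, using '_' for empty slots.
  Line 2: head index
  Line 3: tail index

Answer: _ _ 52 66
2
0

Derivation:
write(93): buf=[93 _ _ _], head=0, tail=1, size=1
read(): buf=[_ _ _ _], head=1, tail=1, size=0
write(39): buf=[_ 39 _ _], head=1, tail=2, size=1
write(52): buf=[_ 39 52 _], head=1, tail=3, size=2
write(66): buf=[_ 39 52 66], head=1, tail=0, size=3
read(): buf=[_ _ 52 66], head=2, tail=0, size=2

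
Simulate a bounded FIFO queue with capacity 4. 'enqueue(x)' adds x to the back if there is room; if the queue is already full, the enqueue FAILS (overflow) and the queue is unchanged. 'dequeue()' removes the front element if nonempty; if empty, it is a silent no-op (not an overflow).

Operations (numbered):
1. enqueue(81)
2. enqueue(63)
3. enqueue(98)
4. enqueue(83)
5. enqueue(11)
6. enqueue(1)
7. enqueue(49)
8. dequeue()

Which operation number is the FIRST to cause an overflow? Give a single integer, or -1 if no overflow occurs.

Answer: 5

Derivation:
1. enqueue(81): size=1
2. enqueue(63): size=2
3. enqueue(98): size=3
4. enqueue(83): size=4
5. enqueue(11): size=4=cap → OVERFLOW (fail)
6. enqueue(1): size=4=cap → OVERFLOW (fail)
7. enqueue(49): size=4=cap → OVERFLOW (fail)
8. dequeue(): size=3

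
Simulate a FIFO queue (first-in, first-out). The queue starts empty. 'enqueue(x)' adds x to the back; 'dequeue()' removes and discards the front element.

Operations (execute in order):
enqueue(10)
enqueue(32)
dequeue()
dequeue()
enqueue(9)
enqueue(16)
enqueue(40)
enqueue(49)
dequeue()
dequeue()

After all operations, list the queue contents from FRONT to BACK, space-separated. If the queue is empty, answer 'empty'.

enqueue(10): [10]
enqueue(32): [10, 32]
dequeue(): [32]
dequeue(): []
enqueue(9): [9]
enqueue(16): [9, 16]
enqueue(40): [9, 16, 40]
enqueue(49): [9, 16, 40, 49]
dequeue(): [16, 40, 49]
dequeue(): [40, 49]

Answer: 40 49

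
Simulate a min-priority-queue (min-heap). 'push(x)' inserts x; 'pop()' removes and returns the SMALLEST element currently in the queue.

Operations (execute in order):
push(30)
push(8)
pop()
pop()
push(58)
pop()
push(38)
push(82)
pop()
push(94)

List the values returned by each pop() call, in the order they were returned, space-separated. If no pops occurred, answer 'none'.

Answer: 8 30 58 38

Derivation:
push(30): heap contents = [30]
push(8): heap contents = [8, 30]
pop() → 8: heap contents = [30]
pop() → 30: heap contents = []
push(58): heap contents = [58]
pop() → 58: heap contents = []
push(38): heap contents = [38]
push(82): heap contents = [38, 82]
pop() → 38: heap contents = [82]
push(94): heap contents = [82, 94]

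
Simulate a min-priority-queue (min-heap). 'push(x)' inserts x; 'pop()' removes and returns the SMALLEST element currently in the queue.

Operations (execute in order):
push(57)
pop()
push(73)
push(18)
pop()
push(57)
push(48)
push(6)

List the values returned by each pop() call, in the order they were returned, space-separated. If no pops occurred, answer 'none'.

Answer: 57 18

Derivation:
push(57): heap contents = [57]
pop() → 57: heap contents = []
push(73): heap contents = [73]
push(18): heap contents = [18, 73]
pop() → 18: heap contents = [73]
push(57): heap contents = [57, 73]
push(48): heap contents = [48, 57, 73]
push(6): heap contents = [6, 48, 57, 73]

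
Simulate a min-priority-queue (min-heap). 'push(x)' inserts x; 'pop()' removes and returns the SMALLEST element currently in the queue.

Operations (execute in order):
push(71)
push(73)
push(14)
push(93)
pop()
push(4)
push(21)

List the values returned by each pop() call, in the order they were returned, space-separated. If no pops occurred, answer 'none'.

Answer: 14

Derivation:
push(71): heap contents = [71]
push(73): heap contents = [71, 73]
push(14): heap contents = [14, 71, 73]
push(93): heap contents = [14, 71, 73, 93]
pop() → 14: heap contents = [71, 73, 93]
push(4): heap contents = [4, 71, 73, 93]
push(21): heap contents = [4, 21, 71, 73, 93]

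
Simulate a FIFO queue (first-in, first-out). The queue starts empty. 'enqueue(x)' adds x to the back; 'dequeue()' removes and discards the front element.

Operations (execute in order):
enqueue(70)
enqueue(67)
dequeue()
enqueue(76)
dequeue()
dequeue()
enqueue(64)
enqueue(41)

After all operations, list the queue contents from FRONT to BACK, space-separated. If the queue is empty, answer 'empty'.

enqueue(70): [70]
enqueue(67): [70, 67]
dequeue(): [67]
enqueue(76): [67, 76]
dequeue(): [76]
dequeue(): []
enqueue(64): [64]
enqueue(41): [64, 41]

Answer: 64 41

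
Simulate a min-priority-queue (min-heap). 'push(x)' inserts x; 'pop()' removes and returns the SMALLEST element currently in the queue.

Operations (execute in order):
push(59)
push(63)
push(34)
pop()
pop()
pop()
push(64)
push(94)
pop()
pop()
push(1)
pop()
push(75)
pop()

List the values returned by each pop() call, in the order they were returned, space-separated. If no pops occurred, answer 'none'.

Answer: 34 59 63 64 94 1 75

Derivation:
push(59): heap contents = [59]
push(63): heap contents = [59, 63]
push(34): heap contents = [34, 59, 63]
pop() → 34: heap contents = [59, 63]
pop() → 59: heap contents = [63]
pop() → 63: heap contents = []
push(64): heap contents = [64]
push(94): heap contents = [64, 94]
pop() → 64: heap contents = [94]
pop() → 94: heap contents = []
push(1): heap contents = [1]
pop() → 1: heap contents = []
push(75): heap contents = [75]
pop() → 75: heap contents = []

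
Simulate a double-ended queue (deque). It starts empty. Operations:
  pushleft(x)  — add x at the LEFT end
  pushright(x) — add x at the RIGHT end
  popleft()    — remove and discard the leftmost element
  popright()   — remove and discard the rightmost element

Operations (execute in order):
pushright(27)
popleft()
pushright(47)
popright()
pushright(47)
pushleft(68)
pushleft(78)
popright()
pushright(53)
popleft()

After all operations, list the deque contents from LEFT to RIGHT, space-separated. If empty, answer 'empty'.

pushright(27): [27]
popleft(): []
pushright(47): [47]
popright(): []
pushright(47): [47]
pushleft(68): [68, 47]
pushleft(78): [78, 68, 47]
popright(): [78, 68]
pushright(53): [78, 68, 53]
popleft(): [68, 53]

Answer: 68 53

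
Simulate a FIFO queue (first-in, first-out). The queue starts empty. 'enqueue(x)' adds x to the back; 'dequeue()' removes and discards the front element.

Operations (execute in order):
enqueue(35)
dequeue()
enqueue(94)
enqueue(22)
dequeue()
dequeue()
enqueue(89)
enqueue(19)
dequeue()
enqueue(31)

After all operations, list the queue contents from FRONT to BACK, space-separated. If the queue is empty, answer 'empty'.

Answer: 19 31

Derivation:
enqueue(35): [35]
dequeue(): []
enqueue(94): [94]
enqueue(22): [94, 22]
dequeue(): [22]
dequeue(): []
enqueue(89): [89]
enqueue(19): [89, 19]
dequeue(): [19]
enqueue(31): [19, 31]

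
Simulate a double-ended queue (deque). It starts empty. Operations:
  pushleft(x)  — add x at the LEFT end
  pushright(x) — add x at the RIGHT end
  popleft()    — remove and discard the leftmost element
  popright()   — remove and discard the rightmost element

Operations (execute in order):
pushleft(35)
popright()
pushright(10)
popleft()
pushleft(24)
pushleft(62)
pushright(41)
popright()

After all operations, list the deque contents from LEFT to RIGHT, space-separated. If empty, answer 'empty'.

Answer: 62 24

Derivation:
pushleft(35): [35]
popright(): []
pushright(10): [10]
popleft(): []
pushleft(24): [24]
pushleft(62): [62, 24]
pushright(41): [62, 24, 41]
popright(): [62, 24]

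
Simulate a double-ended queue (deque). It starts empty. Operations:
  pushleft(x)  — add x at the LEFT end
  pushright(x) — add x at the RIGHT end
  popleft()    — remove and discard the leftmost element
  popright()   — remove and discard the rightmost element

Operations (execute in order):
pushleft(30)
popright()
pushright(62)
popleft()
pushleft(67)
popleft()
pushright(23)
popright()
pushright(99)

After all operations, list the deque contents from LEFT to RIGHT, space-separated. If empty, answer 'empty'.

Answer: 99

Derivation:
pushleft(30): [30]
popright(): []
pushright(62): [62]
popleft(): []
pushleft(67): [67]
popleft(): []
pushright(23): [23]
popright(): []
pushright(99): [99]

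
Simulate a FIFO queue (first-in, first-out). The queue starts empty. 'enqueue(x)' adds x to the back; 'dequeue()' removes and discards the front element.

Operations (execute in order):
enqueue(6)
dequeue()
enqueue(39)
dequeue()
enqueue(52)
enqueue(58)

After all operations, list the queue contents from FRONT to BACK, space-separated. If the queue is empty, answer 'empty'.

enqueue(6): [6]
dequeue(): []
enqueue(39): [39]
dequeue(): []
enqueue(52): [52]
enqueue(58): [52, 58]

Answer: 52 58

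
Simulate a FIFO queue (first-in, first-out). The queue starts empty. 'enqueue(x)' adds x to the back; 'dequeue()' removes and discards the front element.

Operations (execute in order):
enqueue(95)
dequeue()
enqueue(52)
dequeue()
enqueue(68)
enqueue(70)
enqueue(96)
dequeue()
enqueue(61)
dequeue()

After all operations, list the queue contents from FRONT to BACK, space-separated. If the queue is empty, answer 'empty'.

Answer: 96 61

Derivation:
enqueue(95): [95]
dequeue(): []
enqueue(52): [52]
dequeue(): []
enqueue(68): [68]
enqueue(70): [68, 70]
enqueue(96): [68, 70, 96]
dequeue(): [70, 96]
enqueue(61): [70, 96, 61]
dequeue(): [96, 61]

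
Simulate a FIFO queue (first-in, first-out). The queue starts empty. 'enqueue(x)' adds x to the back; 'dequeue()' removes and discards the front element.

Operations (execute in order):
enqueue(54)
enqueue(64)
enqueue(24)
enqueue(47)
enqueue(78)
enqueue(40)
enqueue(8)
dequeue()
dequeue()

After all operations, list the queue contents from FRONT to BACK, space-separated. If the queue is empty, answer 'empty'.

enqueue(54): [54]
enqueue(64): [54, 64]
enqueue(24): [54, 64, 24]
enqueue(47): [54, 64, 24, 47]
enqueue(78): [54, 64, 24, 47, 78]
enqueue(40): [54, 64, 24, 47, 78, 40]
enqueue(8): [54, 64, 24, 47, 78, 40, 8]
dequeue(): [64, 24, 47, 78, 40, 8]
dequeue(): [24, 47, 78, 40, 8]

Answer: 24 47 78 40 8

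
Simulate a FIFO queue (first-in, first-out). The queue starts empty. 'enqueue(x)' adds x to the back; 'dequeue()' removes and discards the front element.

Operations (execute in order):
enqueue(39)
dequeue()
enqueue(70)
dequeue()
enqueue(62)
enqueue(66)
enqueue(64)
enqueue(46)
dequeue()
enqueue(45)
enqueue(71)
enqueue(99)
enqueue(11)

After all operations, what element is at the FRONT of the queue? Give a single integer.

enqueue(39): queue = [39]
dequeue(): queue = []
enqueue(70): queue = [70]
dequeue(): queue = []
enqueue(62): queue = [62]
enqueue(66): queue = [62, 66]
enqueue(64): queue = [62, 66, 64]
enqueue(46): queue = [62, 66, 64, 46]
dequeue(): queue = [66, 64, 46]
enqueue(45): queue = [66, 64, 46, 45]
enqueue(71): queue = [66, 64, 46, 45, 71]
enqueue(99): queue = [66, 64, 46, 45, 71, 99]
enqueue(11): queue = [66, 64, 46, 45, 71, 99, 11]

Answer: 66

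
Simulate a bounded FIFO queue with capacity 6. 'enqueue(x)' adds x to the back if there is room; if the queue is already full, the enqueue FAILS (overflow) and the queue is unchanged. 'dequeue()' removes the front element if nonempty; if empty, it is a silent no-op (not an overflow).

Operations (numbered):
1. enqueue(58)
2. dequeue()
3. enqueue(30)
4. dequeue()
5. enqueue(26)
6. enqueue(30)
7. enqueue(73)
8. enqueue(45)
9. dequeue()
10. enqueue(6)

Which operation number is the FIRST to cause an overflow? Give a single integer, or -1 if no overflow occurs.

Answer: -1

Derivation:
1. enqueue(58): size=1
2. dequeue(): size=0
3. enqueue(30): size=1
4. dequeue(): size=0
5. enqueue(26): size=1
6. enqueue(30): size=2
7. enqueue(73): size=3
8. enqueue(45): size=4
9. dequeue(): size=3
10. enqueue(6): size=4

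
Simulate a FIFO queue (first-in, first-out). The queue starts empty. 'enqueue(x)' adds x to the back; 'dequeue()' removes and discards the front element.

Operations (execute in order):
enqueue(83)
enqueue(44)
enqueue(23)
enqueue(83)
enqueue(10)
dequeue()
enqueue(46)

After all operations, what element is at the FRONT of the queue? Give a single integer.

Answer: 44

Derivation:
enqueue(83): queue = [83]
enqueue(44): queue = [83, 44]
enqueue(23): queue = [83, 44, 23]
enqueue(83): queue = [83, 44, 23, 83]
enqueue(10): queue = [83, 44, 23, 83, 10]
dequeue(): queue = [44, 23, 83, 10]
enqueue(46): queue = [44, 23, 83, 10, 46]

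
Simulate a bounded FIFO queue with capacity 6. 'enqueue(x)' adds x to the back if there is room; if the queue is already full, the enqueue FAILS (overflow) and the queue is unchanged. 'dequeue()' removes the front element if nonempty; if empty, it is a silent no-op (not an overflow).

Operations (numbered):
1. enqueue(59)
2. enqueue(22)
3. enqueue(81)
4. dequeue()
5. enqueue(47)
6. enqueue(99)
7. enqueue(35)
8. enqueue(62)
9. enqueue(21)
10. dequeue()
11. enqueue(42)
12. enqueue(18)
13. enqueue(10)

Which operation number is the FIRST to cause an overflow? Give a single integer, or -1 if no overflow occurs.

Answer: 9

Derivation:
1. enqueue(59): size=1
2. enqueue(22): size=2
3. enqueue(81): size=3
4. dequeue(): size=2
5. enqueue(47): size=3
6. enqueue(99): size=4
7. enqueue(35): size=5
8. enqueue(62): size=6
9. enqueue(21): size=6=cap → OVERFLOW (fail)
10. dequeue(): size=5
11. enqueue(42): size=6
12. enqueue(18): size=6=cap → OVERFLOW (fail)
13. enqueue(10): size=6=cap → OVERFLOW (fail)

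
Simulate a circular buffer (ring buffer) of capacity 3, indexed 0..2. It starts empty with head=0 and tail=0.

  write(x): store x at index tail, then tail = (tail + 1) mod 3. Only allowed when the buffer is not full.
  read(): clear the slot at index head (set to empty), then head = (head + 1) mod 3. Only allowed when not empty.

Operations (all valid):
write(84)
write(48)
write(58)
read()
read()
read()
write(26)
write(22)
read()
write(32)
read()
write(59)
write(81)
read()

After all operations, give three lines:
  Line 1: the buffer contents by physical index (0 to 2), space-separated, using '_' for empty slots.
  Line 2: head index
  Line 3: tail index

write(84): buf=[84 _ _], head=0, tail=1, size=1
write(48): buf=[84 48 _], head=0, tail=2, size=2
write(58): buf=[84 48 58], head=0, tail=0, size=3
read(): buf=[_ 48 58], head=1, tail=0, size=2
read(): buf=[_ _ 58], head=2, tail=0, size=1
read(): buf=[_ _ _], head=0, tail=0, size=0
write(26): buf=[26 _ _], head=0, tail=1, size=1
write(22): buf=[26 22 _], head=0, tail=2, size=2
read(): buf=[_ 22 _], head=1, tail=2, size=1
write(32): buf=[_ 22 32], head=1, tail=0, size=2
read(): buf=[_ _ 32], head=2, tail=0, size=1
write(59): buf=[59 _ 32], head=2, tail=1, size=2
write(81): buf=[59 81 32], head=2, tail=2, size=3
read(): buf=[59 81 _], head=0, tail=2, size=2

Answer: 59 81 _
0
2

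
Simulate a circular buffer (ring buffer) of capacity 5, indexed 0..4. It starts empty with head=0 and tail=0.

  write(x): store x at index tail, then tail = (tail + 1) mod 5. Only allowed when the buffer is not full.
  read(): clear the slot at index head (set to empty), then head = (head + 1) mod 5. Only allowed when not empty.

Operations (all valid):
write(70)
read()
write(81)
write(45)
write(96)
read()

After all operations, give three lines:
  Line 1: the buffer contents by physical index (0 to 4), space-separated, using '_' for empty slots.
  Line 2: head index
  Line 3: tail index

write(70): buf=[70 _ _ _ _], head=0, tail=1, size=1
read(): buf=[_ _ _ _ _], head=1, tail=1, size=0
write(81): buf=[_ 81 _ _ _], head=1, tail=2, size=1
write(45): buf=[_ 81 45 _ _], head=1, tail=3, size=2
write(96): buf=[_ 81 45 96 _], head=1, tail=4, size=3
read(): buf=[_ _ 45 96 _], head=2, tail=4, size=2

Answer: _ _ 45 96 _
2
4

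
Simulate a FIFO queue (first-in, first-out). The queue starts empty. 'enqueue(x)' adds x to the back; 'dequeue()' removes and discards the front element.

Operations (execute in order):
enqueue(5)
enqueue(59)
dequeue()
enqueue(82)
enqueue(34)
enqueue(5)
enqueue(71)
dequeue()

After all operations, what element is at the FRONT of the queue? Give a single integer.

Answer: 82

Derivation:
enqueue(5): queue = [5]
enqueue(59): queue = [5, 59]
dequeue(): queue = [59]
enqueue(82): queue = [59, 82]
enqueue(34): queue = [59, 82, 34]
enqueue(5): queue = [59, 82, 34, 5]
enqueue(71): queue = [59, 82, 34, 5, 71]
dequeue(): queue = [82, 34, 5, 71]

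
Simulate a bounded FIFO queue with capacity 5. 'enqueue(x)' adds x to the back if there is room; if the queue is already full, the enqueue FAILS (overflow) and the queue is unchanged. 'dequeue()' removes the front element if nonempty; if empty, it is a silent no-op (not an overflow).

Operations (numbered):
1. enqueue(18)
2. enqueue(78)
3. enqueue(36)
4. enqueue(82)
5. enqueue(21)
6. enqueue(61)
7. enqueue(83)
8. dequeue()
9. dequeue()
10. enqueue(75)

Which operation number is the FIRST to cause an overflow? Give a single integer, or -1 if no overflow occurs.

1. enqueue(18): size=1
2. enqueue(78): size=2
3. enqueue(36): size=3
4. enqueue(82): size=4
5. enqueue(21): size=5
6. enqueue(61): size=5=cap → OVERFLOW (fail)
7. enqueue(83): size=5=cap → OVERFLOW (fail)
8. dequeue(): size=4
9. dequeue(): size=3
10. enqueue(75): size=4

Answer: 6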